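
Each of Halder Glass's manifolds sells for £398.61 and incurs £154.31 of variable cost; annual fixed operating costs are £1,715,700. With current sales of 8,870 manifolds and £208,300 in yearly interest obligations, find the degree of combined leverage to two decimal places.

Total contribution margin = 8,870 × £244.30 = £2,166,941.00.
EBIT = £2,166,941.00 − £1,715,700 = £451,241.00. Interest = £208,300.00, so EBIT − I = £242,941.00.
Degree of total leverage = total CM / (EBIT − interest) = £2,166,941.00 / £242,941.00 = 8.9196.

8.92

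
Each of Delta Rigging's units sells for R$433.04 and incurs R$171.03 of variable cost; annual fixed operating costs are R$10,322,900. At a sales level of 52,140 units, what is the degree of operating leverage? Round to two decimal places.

Contribution at this volume is 52,140 × R$262.01 = R$13,661,201.40.
Subtracting fixed costs: EBIT = R$13,661,201.40 − R$10,322,900 = R$3,338,301.40.
So DOL = total CM / EBIT = R$13,661,201.40 / R$3,338,301.40 = 4.0923.

4.09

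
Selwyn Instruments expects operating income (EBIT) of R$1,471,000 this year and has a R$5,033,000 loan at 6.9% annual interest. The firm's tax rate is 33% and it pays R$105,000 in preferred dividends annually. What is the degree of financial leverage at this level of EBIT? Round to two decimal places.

Interest = R$347,277.00.
Preferred dividends grossed up pre-tax: R$105,000 / (1 − 0.33) = R$156,716.42.
DFL = EBIT ÷ [EBIT − I − D_p/(1−t)] = R$1,471,000 ÷ [R$1,471,000 − R$347,277.00 − R$156,716.42] = R$1,471,000 ÷ R$967,006.58 = 1.5212.

1.52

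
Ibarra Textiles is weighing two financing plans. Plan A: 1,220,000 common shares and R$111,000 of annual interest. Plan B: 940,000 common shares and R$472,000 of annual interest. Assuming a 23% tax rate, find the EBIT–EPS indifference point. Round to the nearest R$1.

Set EPS_A = EPS_B: (EBIT − R$111,000)(1 − 0.23) ÷ 1,220,000 = (EBIT − R$472,000)(1 − 0.23) ÷ 940,000.
Cancelling (1 − t) and cross-multiplying: 940,000·(EBIT − 111,000) = 1,220,000·(EBIT − 472,000).
Solving, EBIT = (472,000·1,220,000 − 111,000·940,000) / (1,220,000 − 940,000) = 471,500,000,000 / 280,000 = 1,683,928.57.

R$1,683,929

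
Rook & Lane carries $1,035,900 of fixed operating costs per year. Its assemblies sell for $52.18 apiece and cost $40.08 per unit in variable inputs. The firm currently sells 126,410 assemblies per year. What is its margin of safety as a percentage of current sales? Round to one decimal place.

32.3%

Unit CM = price − variable cost = $52.18 − $40.08 = $12.10. Break-even units = $1,035,900 ÷ $12.10 = 85,611.57; break-even revenue = 85,611.57 × $52.18 = $4,467,211.74.
Actual sales revenue = 126,410 × $52.18 = $6,596,073.80.
Margin of safety = ($6,596,073.80 − $4,467,211.74) ÷ $6,596,073.80 = 32.3%.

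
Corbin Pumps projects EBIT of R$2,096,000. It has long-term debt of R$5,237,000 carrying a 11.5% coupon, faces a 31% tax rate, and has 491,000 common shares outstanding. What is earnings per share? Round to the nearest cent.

R$2.10

Interest = R$602,255.00, so EBT = R$2,096,000 − R$602,255.00 = R$1,493,745.00.
After tax at 31%: net income = R$1,493,745.00 × 0.69 = R$1,030,684.05.
EPS = R$1,030,684.05 ÷ 491,000 = R$2.10.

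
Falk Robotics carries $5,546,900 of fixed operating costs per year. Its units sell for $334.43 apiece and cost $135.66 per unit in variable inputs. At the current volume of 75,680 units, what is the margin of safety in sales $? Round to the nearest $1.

Unit CM = price − variable cost = $334.43 − $135.66 = $198.77. Break-even units = $5,546,900 ÷ $198.77 = 27,906.12; break-even revenue = 27,906.12 × $334.43 = $9,332,644.60.
Current sales = 75,680 × $334.43 = $25,309,662.40.
Margin of safety = $25,309,662.40 − $9,332,644.60 = $15,977,018.

$15,977,018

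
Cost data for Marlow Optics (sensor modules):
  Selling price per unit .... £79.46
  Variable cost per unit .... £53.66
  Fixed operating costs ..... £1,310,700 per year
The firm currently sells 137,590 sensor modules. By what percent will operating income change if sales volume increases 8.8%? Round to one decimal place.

Total contribution margin = 137,590 × £25.80 = £3,549,822.00.
Operating income = contribution − fixed costs = £3,549,822.00 − £1,310,700 = £2,239,122.00.
Degree of operating leverage = £3,549,822.00 / £2,239,122.00 = 1.5854.
So EBIT moves 1.5854 × (+8.8%) = +14.0%.

+14.0%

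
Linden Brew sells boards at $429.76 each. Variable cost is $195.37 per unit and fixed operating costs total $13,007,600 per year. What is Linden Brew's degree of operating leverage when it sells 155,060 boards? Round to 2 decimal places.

1.56

Total contribution margin = 155,060 × $234.39 = $36,344,513.40.
Operating income = contribution − fixed costs = $36,344,513.40 − $13,007,600 = $23,336,913.40.
Degree of operating leverage = $36,344,513.40 / $23,336,913.40 = 1.5574.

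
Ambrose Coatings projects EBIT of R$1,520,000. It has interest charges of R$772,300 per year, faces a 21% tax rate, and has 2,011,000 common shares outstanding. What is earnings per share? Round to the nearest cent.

Interest = R$772,300.00, so EBT = R$1,520,000 − R$772,300.00 = R$747,700.00.
Net income = R$747,700.00 × (1 − 0.21) = R$590,683.00.
Per share: R$590,683.00 / 2,011,000 shares = R$0.29.

R$0.29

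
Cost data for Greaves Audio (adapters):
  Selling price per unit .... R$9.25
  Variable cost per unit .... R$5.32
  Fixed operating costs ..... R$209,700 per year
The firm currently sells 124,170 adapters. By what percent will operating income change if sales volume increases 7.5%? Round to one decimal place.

Total contribution margin = 124,170 × R$3.93 = R$487,988.10.
Subtracting fixed costs: EBIT = R$487,988.10 − R$209,700 = R$278,288.10.
DOL = contribution ÷ EBIT = R$487,988.10 ÷ R$278,288.10 = 1.7535.
So EBIT moves 1.7535 × (+7.5%) = +13.2%.

+13.2%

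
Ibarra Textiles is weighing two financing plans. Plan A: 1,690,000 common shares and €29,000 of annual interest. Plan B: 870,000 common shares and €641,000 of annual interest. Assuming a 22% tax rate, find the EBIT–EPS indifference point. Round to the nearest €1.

At indifference, (EBIT − 29,000)(1 − t)/1,690,000 = (EBIT − 641,000)(1 − t)/870,000.
Cancelling (1 − t) and cross-multiplying: 870,000·(EBIT − 29,000) = 1,690,000·(EBIT − 641,000).
EBIT × (1,690,000 − 870,000) = 641,000 × 1,690,000 − 29,000 × 870,000 = 1,058,060,000,000, so EBIT = 1,058,060,000,000 ÷ 820,000 = 1,290,317.07.

€1,290,317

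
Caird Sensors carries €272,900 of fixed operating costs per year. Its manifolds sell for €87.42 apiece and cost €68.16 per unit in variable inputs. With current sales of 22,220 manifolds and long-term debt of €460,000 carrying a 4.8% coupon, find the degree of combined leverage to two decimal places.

3.22

At 22,220 units, contribution = 22,220 × €19.26 = €427,957.20.
EBIT = €427,957.20 − €272,900 = €155,057.20. Interest = €22,080.00.
DOL = €427,957.20 ÷ €155,057.20 = 2.7600; DFL = €155,057.20 ÷ €132,977.20 = 1.1660.
DCL = DOL × DFL = 2.7600 × 1.1660 = 3.2182.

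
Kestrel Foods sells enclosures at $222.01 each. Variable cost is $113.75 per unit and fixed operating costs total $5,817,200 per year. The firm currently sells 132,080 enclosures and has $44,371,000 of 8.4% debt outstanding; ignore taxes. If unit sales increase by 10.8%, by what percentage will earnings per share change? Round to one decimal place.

+32.5%

Contribution at this volume is 132,080 × $108.26 = $14,298,980.80.
EBIT = $14,298,980.80 − $5,817,200 = $8,481,780.80.
Interest = $3,727,164.00, so EBIT − I = $4,754,616.80.
DCL = total CM / (EBIT − I) = $14,298,980.80 / $4,754,616.80 = 3.0074.
%ΔEPS = DCL × %ΔSales = 3.0074 × +10.8% = +32.5%.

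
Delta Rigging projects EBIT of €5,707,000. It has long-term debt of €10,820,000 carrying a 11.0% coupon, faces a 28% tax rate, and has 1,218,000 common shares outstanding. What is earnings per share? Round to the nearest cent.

€2.67

Pre-tax income = €5,707,000 − €1,190,200.00 = €4,516,800.00.
After tax at 28%: net income = €4,516,800.00 × 0.72 = €3,252,096.00.
EPS = €3,252,096.00 ÷ 1,218,000 = €2.67.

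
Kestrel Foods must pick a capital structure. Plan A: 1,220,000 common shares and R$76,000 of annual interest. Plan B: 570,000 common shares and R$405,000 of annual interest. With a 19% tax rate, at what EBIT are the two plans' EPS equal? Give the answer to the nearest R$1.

Set EPS_A = EPS_B: (EBIT − R$76,000)(1 − 0.19) ÷ 1,220,000 = (EBIT − R$405,000)(1 − 0.19) ÷ 570,000.
The (1 − t) factor cancels: (EBIT − 76,000) × 570,000 = (EBIT − 405,000) × 1,220,000.
Solving, EBIT = (405,000·1,220,000 − 76,000·570,000) / (1,220,000 − 570,000) = 450,780,000,000 / 650,000 = 693,507.69.

R$693,508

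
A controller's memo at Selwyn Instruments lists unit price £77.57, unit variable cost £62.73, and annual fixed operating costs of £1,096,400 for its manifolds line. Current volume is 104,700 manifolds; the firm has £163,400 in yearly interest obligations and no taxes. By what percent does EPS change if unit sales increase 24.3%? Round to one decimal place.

+128.4%

Total contribution margin = 104,700 × £14.84 = £1,553,748.00.
EBIT = £1,553,748.00 − £1,096,400 = £457,348.00.
Interest = £163,400.00, so EBIT − I = £293,948.00.
DCL = total CM / (EBIT − I) = £1,553,748.00 / £293,948.00 = 5.2858.
EPS therefore changes by 5.2858 × (+24.3%) = +128.4%.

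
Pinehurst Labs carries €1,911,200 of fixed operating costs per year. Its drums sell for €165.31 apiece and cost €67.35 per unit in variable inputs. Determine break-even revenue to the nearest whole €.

€3,225,199

Contribution margin per unit = €165.31 − €67.35 = €97.96, a CM ratio of €97.96 ÷ €165.31 = 0.5926.
Break-even sales = FC ÷ CM ratio = €1,911,200 × €165.31 / €97.96 = €3,225,199.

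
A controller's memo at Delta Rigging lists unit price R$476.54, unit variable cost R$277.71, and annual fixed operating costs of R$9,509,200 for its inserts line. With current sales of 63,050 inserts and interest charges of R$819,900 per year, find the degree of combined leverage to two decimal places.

Total contribution margin = 63,050 × R$198.83 = R$12,536,231.50.
EBIT = R$12,536,231.50 − R$9,509,200 = R$3,027,031.50. Interest = R$819,900.00.
DOL = R$12,536,231.50 ÷ R$3,027,031.50 = 4.1414; DFL = R$3,027,031.50 ÷ R$2,207,131.50 = 1.3715.
Combined leverage = 4.1414 × 1.3715 = 5.6799.

5.68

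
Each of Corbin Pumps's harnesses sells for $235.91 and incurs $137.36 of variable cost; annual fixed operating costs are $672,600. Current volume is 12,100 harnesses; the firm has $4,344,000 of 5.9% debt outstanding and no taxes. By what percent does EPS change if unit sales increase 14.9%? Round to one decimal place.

At 12,100 units, contribution = 12,100 × $98.55 = $1,192,455.00.
Subtracting fixed costs: EBIT = $1,192,455.00 − $672,600 = $519,855.00.
After interest of $256,296.00, pre-tax earnings = $263,559.00.
Degree of combined leverage = contribution ÷ (EBIT − I) = $1,192,455.00 ÷ $263,559.00 = 4.5244.
EPS therefore changes by 4.5244 × (+14.9%) = +67.4%.

+67.4%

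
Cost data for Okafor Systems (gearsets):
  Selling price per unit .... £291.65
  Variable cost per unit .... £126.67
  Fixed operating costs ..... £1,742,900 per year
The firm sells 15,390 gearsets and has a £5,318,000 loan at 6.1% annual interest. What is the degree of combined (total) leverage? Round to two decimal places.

5.38

Total contribution margin = 15,390 × £164.98 = £2,539,042.20.
EBIT = £2,539,042.20 − £1,742,900 = £796,142.20. Interest = £324,398.00, so EBIT − I = £471,744.20.
Degree of total leverage = total CM / (EBIT − interest) = £2,539,042.20 / £471,744.20 = 5.3822.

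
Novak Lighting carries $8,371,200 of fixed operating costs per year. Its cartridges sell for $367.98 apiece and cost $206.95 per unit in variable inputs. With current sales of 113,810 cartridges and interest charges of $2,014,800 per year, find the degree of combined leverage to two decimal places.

At 113,810 units, contribution = 113,810 × $161.03 = $18,326,824.30.
EBIT = $18,326,824.30 − $8,371,200 = $9,955,624.30. Interest = $2,014,800.00.
DOL = $18,326,824.30 ÷ $9,955,624.30 = 1.8409; DFL = $9,955,624.30 ÷ $7,940,824.30 = 1.2537.
DCL = DOL × DFL = 1.8409 × 1.2537 = 2.3079.

2.31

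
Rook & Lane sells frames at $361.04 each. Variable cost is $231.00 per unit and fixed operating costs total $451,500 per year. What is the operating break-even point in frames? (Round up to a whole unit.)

Contribution margin per unit = $361.04 − $231.00 = $130.04.
Break-even Q = $451,500 / $130.04 = 3,472.01 → 3,473 frames.

3,473 frames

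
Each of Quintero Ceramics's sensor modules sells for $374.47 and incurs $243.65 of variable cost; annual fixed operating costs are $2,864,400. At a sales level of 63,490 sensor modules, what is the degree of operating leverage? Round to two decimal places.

1.53

Total contribution margin = 63,490 × $130.82 = $8,305,761.80.
EBIT = $8,305,761.80 − $2,864,400 = $5,441,361.80.
So DOL = total CM / EBIT = $8,305,761.80 / $5,441,361.80 = 1.5264.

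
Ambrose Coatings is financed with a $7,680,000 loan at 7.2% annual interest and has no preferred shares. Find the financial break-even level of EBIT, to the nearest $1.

Annual interest = 7.2% × $7,680,000 = $552,960.00.
With no preferred dividends, EPS = 0 when EBIT exactly covers interest, so the financial break-even EBIT is $552,960.00.

$552,960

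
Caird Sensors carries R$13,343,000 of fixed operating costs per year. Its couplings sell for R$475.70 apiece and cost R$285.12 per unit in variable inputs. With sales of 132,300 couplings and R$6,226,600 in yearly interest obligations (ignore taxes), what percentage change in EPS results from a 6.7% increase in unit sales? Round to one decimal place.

Contribution at this volume is 132,300 × R$190.58 = R$25,213,734.00.
Subtracting fixed costs: EBIT = R$25,213,734.00 − R$13,343,000 = R$11,870,734.00.
After interest of R$6,226,600.00, pre-tax earnings = R$5,644,134.00.
DCL = total CM / (EBIT − I) = R$25,213,734.00 / R$5,644,134.00 = 4.4672.
EPS therefore changes by 4.4672 × (+6.7%) = +29.9%.

+29.9%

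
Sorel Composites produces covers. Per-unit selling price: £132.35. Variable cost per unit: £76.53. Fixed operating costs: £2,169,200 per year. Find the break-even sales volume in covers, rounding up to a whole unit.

38,861 covers

Each unit contributes £132.35 − £76.53 = £55.82.
Break-even Q = £2,169,200 / £55.82 = 38,860.62 → 38,861 covers.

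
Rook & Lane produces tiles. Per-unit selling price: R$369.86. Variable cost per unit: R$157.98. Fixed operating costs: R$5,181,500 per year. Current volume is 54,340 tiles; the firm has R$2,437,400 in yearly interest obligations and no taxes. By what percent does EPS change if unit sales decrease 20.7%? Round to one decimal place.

-61.2%

Contribution at this volume is 54,340 × R$211.88 = R$11,513,559.20.
Operating income = contribution − fixed costs = R$11,513,559.20 − R$5,181,500 = R$6,332,059.20.
After interest of R$2,437,400.00, pre-tax earnings = R$3,894,659.20.
DCL = total CM / (EBIT − I) = R$11,513,559.20 / R$3,894,659.20 = 2.9562.
%ΔEPS = DCL × %ΔSales = 2.9562 × -20.7% = -61.2%.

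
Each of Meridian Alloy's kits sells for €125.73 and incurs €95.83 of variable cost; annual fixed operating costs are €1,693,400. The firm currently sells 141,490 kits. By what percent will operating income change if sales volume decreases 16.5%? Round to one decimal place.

-27.5%

Total contribution margin = 141,490 × €29.90 = €4,230,551.00.
Subtracting fixed costs: EBIT = €4,230,551.00 − €1,693,400 = €2,537,151.00.
So DOL = total CM / EBIT = €4,230,551.00 / €2,537,151.00 = 1.6674.
%ΔEBIT = DOL × %ΔSales = 1.6674 × -16.5% = -27.5%.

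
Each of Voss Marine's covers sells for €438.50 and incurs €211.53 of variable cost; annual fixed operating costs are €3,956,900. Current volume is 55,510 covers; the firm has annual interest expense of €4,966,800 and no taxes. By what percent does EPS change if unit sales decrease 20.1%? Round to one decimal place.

-68.9%

Contribution at this volume is 55,510 × €226.97 = €12,599,104.70.
Subtracting fixed costs: EBIT = €12,599,104.70 − €3,956,900 = €8,642,204.70.
Interest = €4,966,800.00, so EBIT − I = €3,675,404.70.
DCL = total CM / (EBIT − I) = €12,599,104.70 / €3,675,404.70 = 3.4280.
EPS therefore changes by 3.4280 × (-20.1%) = -68.9%.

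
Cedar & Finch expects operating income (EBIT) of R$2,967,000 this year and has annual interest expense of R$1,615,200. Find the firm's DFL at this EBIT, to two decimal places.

2.19

Annual interest charges come to R$1,615,200.00.
DFL = EBIT ÷ (EBIT − I) = R$2,967,000 ÷ (R$2,967,000 − R$1,615,200.00) = R$2,967,000 ÷ R$1,351,800.00 = 2.1949.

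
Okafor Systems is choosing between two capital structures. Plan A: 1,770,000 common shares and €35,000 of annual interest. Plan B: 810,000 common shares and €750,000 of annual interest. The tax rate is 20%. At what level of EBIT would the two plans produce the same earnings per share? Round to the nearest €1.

€1,353,281

At indifference, (EBIT − 35,000)(1 − t)/1,770,000 = (EBIT − 750,000)(1 − t)/810,000.
The (1 − t) factor cancels: (EBIT − 35,000) × 810,000 = (EBIT − 750,000) × 1,770,000.
EBIT × (1,770,000 − 810,000) = 750,000 × 1,770,000 − 35,000 × 810,000 = 1,299,150,000,000, so EBIT = 1,299,150,000,000 ÷ 960,000 = 1,353,281.25.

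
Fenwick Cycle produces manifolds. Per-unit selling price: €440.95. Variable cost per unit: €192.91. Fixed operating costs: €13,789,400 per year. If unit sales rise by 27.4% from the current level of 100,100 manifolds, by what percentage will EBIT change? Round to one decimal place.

Total contribution margin = 100,100 × €248.04 = €24,828,804.00.
Subtracting fixed costs: EBIT = €24,828,804.00 − €13,789,400 = €11,039,404.00.
Degree of operating leverage = €24,828,804.00 / €11,039,404.00 = 2.2491.
Operating income changes by 2.2491 × +27.4% = +61.6%.

+61.6%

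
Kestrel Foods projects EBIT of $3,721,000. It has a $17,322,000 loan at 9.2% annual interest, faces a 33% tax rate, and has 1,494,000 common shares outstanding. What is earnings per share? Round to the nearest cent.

$0.95

Interest = $1,593,624.00, so EBT = $3,721,000 − $1,593,624.00 = $2,127,376.00.
After tax at 33%: net income = $2,127,376.00 × 0.67 = $1,425,341.92.
Per share: $1,425,341.92 / 1,494,000 shares = $0.95.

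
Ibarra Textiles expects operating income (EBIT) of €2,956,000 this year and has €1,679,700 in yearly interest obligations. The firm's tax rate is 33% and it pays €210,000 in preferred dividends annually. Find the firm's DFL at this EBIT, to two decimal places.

3.07

Interest = €1,679,700.00.
Pre-tax preferred-dividend burden = €210,000 ÷ (1 − 0.33) = €313,432.84.
DFL = EBIT ÷ [EBIT − I − D_p/(1−t)] = €2,956,000 ÷ [€2,956,000 − €1,679,700.00 − €313,432.84] = €2,956,000 ÷ €962,867.16 = 3.0700.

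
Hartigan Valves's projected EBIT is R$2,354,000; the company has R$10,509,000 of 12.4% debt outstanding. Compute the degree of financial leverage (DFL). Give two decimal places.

Interest = R$1,303,116.00.
Degree of financial leverage = EBIT / (EBIT − interest) = R$2,354,000 / R$1,050,884.00 = 2.2400.

2.24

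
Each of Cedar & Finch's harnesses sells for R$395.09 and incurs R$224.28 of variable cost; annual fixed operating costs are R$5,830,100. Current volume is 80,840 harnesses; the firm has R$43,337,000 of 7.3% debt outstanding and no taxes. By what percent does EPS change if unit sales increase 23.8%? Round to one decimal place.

+68.3%

Contribution at this volume is 80,840 × R$170.81 = R$13,808,280.40.
EBIT = R$13,808,280.40 − R$5,830,100 = R$7,978,180.40.
Interest = R$3,163,601.00, so EBIT − I = R$4,814,579.40.
Degree of combined leverage = contribution ÷ (EBIT − I) = R$13,808,280.40 ÷ R$4,814,579.40 = 2.8680.
EPS therefore changes by 2.8680 × (+23.8%) = +68.3%.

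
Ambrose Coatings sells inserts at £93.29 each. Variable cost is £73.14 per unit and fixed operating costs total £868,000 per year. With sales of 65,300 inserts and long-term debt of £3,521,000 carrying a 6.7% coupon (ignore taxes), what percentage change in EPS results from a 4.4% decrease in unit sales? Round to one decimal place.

-27.3%

At 65,300 units, contribution = 65,300 × £20.15 = £1,315,795.00.
Subtracting fixed costs: EBIT = £1,315,795.00 − £868,000 = £447,795.00.
After interest of £235,907.00, pre-tax earnings = £211,888.00.
Degree of combined leverage = contribution ÷ (EBIT − I) = £1,315,795.00 ÷ £211,888.00 = 6.2099.
%ΔEPS = DCL × %ΔSales = 6.2099 × -4.4% = -27.3%.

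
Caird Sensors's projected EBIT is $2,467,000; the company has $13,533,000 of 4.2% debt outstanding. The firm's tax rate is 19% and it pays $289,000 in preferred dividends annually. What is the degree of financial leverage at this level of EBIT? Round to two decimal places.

Annual interest charges come to $568,386.00.
Preferred dividends grossed up pre-tax: $289,000 / (1 − 0.19) = $356,790.12.
DFL = EBIT ÷ [EBIT − I − D_p/(1−t)] = $2,467,000 ÷ [$2,467,000 − $568,386.00 − $356,790.12] = $2,467,000 ÷ $1,541,823.88 = 1.6001.

1.60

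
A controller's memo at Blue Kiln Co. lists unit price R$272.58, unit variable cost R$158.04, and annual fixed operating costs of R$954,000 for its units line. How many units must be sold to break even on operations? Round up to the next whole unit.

Unit CM = price − variable cost = R$272.58 − R$158.04 = R$114.54.
Units to break even: R$954,000 ÷ R$114.54 = 8,328.97, rounded up to 8,329.

8,329 units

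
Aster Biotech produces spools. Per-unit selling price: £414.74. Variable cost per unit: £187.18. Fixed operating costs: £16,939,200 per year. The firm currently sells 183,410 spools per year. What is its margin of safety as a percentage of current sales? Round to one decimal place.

59.4%

Each unit contributes £414.74 − £187.18 = £227.56. Break-even units = £16,939,200 ÷ £227.56 = 74,438.39; break-even revenue = 74,438.39 × £414.74 = £30,872,577.82.
Current sales = 183,410 × £414.74 = £76,067,463.40.
Margin of safety = (£76,067,463.40 − £30,872,577.82) ÷ £76,067,463.40 = 59.4%.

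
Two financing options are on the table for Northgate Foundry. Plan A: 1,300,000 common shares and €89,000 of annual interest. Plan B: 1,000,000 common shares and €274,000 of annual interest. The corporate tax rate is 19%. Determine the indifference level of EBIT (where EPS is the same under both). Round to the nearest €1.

€890,667

Set EPS_A = EPS_B: (EBIT − €89,000)(1 − 0.19) ÷ 1,300,000 = (EBIT − €274,000)(1 − 0.19) ÷ 1,000,000.
Cancelling (1 − t) and cross-multiplying: 1,000,000·(EBIT − 89,000) = 1,300,000·(EBIT − 274,000).
EBIT × (1,300,000 − 1,000,000) = 274,000 × 1,300,000 − 89,000 × 1,000,000 = 267,200,000,000, so EBIT = 267,200,000,000 ÷ 300,000 = 890,666.67.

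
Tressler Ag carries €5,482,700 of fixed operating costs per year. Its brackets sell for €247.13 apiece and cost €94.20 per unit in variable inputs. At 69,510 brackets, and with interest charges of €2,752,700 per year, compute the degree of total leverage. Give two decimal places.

4.44

Contribution at this volume is 69,510 × €152.93 = €10,630,164.30.
EBIT = €10,630,164.30 − €5,482,700 = €5,147,464.30. Interest = €2,752,700.00.
DOL = €10,630,164.30 ÷ €5,147,464.30 = 2.0651; DFL = €5,147,464.30 ÷ €2,394,764.30 = 2.1495.
DCL = DOL × DFL = 2.0651 × 2.1495 = 4.4389.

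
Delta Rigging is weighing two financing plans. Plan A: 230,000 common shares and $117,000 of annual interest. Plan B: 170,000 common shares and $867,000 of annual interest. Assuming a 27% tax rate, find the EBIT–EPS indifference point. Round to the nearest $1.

$2,992,000

At indifference, (EBIT − 117,000)(1 − t)/230,000 = (EBIT − 867,000)(1 − t)/170,000.
Cancelling (1 − t) and cross-multiplying: 170,000·(EBIT − 117,000) = 230,000·(EBIT − 867,000).
EBIT × (230,000 − 170,000) = 867,000 × 230,000 − 117,000 × 170,000 = 179,520,000,000, so EBIT = 179,520,000,000 ÷ 60,000 = 2,992,000.00.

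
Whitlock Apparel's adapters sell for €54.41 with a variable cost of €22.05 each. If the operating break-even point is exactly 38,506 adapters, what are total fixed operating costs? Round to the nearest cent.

€1,246,054.16

Each unit contributes €54.41 − €22.05 = €32.36.
Fixed costs = break-even units × CM = 38,506 × €32.36 = €1,246,054.16.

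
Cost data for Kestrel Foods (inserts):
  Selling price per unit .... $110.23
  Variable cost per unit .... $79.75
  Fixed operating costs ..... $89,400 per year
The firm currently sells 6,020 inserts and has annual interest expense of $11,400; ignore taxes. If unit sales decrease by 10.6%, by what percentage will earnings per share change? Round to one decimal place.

-23.5%

At 6,020 units, contribution = 6,020 × $30.48 = $183,489.60.
Subtracting fixed costs: EBIT = $183,489.60 − $89,400 = $94,089.60.
Interest = $11,400.00, so EBIT − I = $82,689.60.
DCL = total CM / (EBIT − I) = $183,489.60 / $82,689.60 = 2.2190.
%ΔEPS = DCL × %ΔSales = 2.2190 × -10.6% = -23.5%.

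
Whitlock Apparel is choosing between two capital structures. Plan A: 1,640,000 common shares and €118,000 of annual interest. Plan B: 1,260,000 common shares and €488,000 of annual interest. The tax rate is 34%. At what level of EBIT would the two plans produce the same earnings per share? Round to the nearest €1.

€1,714,842

At indifference, (EBIT − 118,000)(1 − t)/1,640,000 = (EBIT − 488,000)(1 − t)/1,260,000.
Cancelling (1 − t) and cross-multiplying: 1,260,000·(EBIT − 118,000) = 1,640,000·(EBIT − 488,000).
Solving, EBIT = (488,000·1,640,000 − 118,000·1,260,000) / (1,640,000 − 1,260,000) = 651,640,000,000 / 380,000 = 1,714,842.11.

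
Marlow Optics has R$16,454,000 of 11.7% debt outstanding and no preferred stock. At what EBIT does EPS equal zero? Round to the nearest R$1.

R$1,925,118

Annual interest = 11.7% × R$16,454,000 = R$1,925,118.00.
With no preferred dividends, EPS = 0 when EBIT exactly covers interest, so the financial break-even EBIT is R$1,925,118.00.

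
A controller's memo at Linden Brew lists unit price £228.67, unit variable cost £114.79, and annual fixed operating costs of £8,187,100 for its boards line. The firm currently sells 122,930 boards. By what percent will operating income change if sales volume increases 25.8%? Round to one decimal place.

+62.1%

Total contribution margin = 122,930 × £113.88 = £13,999,268.40.
EBIT = £13,999,268.40 − £8,187,100 = £5,812,168.40.
So DOL = total CM / EBIT = £13,999,268.40 / £5,812,168.40 = 2.4086.
So EBIT moves 2.4086 × (+25.8%) = +62.1%.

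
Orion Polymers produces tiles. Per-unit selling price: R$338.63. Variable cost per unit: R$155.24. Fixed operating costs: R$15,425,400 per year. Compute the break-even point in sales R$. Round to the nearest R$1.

R$28,483,032

Contribution margin per unit = R$338.63 − R$155.24 = R$183.39, a CM ratio of R$183.39 ÷ R$338.63 = 0.5416.
Break-even sales = FC ÷ CM ratio = R$15,425,400 × R$338.63 / R$183.39 = R$28,483,032.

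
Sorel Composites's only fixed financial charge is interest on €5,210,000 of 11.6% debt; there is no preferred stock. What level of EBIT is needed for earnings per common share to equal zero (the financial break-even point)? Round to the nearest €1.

€604,360

Annual interest = 11.6% × €5,210,000 = €604,360.00.
With no preferred dividends, EPS = 0 when EBIT exactly covers interest, so the financial break-even EBIT is €604,360.00.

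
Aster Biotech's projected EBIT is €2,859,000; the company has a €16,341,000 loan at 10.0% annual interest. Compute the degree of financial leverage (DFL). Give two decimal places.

2.33

Annual interest charges come to €1,634,100.00.
DFL = EBIT ÷ (EBIT − I) = €2,859,000 ÷ (€2,859,000 − €1,634,100.00) = €2,859,000 ÷ €1,224,900.00 = 2.3341.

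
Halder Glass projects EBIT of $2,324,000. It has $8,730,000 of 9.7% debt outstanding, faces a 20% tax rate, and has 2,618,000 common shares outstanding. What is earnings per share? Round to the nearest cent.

$0.45

Interest = $846,810.00, so EBT = $2,324,000 − $846,810.00 = $1,477,190.00.
Net income = $1,477,190.00 × (1 − 0.20) = $1,181,752.00.
EPS = $1,181,752.00 ÷ 2,618,000 = $0.45.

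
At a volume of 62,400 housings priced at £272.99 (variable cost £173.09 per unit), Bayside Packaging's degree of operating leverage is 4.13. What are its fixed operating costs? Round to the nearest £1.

£4,724,375

At 62,400 units, contribution = 62,400 × £99.90 = £6,233,760.00.
DOL = contribution / EBIT, so EBIT = £6,233,760.00 / 4.13 = £1,509,384.99.
And FC = contribution − EBIT = £6,233,760.00 − £1,509,384.99 = £4,724,375.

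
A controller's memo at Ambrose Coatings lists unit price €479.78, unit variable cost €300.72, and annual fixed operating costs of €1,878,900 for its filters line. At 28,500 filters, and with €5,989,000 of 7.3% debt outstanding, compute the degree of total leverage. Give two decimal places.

1.83

Total contribution margin = 28,500 × €179.06 = €5,103,210.00.
Subtracting fixed costs: EBIT = €5,103,210.00 − €1,878,900 = €3,224,310.00. Interest = €437,197.00, so EBIT − I = €2,787,113.00.
Degree of total leverage = total CM / (EBIT − interest) = €5,103,210.00 / €2,787,113.00 = 1.8310.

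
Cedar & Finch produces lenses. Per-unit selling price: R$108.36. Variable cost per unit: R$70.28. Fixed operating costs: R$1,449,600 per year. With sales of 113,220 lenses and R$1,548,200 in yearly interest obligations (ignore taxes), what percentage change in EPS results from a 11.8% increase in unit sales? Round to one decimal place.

+38.7%

At 113,220 units, contribution = 113,220 × R$38.08 = R$4,311,417.60.
EBIT = R$4,311,417.60 − R$1,449,600 = R$2,861,817.60.
Interest = R$1,548,200.00, so EBIT − I = R$1,313,617.60.
Degree of combined leverage = contribution ÷ (EBIT − I) = R$4,311,417.60 ÷ R$1,313,617.60 = 3.2821.
%ΔEPS = DCL × %ΔSales = 3.2821 × +11.8% = +38.7%.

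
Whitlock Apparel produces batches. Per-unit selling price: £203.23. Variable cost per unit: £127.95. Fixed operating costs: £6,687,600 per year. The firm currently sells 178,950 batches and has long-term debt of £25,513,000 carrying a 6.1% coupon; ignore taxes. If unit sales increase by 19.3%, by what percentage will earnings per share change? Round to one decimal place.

Contribution at this volume is 178,950 × £75.28 = £13,471,356.00.
EBIT = £13,471,356.00 − £6,687,600 = £6,783,756.00.
Interest = £1,556,293.00, so EBIT − I = £5,227,463.00.
Degree of combined leverage = contribution ÷ (EBIT − I) = £13,471,356.00 ÷ £5,227,463.00 = 2.5770.
%ΔEPS = DCL × %ΔSales = 2.5770 × +19.3% = +49.7%.

+49.7%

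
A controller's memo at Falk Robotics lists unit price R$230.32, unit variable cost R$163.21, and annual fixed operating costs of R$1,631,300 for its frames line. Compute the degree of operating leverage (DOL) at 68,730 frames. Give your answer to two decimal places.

Total contribution margin = 68,730 × R$67.11 = R$4,612,470.30.
EBIT = R$4,612,470.30 − R$1,631,300 = R$2,981,170.30.
So DOL = total CM / EBIT = R$4,612,470.30 / R$2,981,170.30 = 1.5472.

1.55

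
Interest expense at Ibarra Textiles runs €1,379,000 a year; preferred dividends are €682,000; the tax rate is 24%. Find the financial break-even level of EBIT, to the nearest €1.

Preferred dividends are paid after tax, so their pre-tax equivalent is €682,000 ÷ (1 − 0.24) = €897,368.42.
Financial break-even EBIT = interest + D_p ÷ (1 − t) = €1,379,000 + €897,368.42 = €2,276,368.42.

€2,276,368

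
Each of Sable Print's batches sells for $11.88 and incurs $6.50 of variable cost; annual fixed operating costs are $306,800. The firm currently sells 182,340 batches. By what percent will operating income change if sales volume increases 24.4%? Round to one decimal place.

Total contribution margin = 182,340 × $5.38 = $980,989.20.
Operating income = contribution − fixed costs = $980,989.20 − $306,800 = $674,189.20.
Degree of operating leverage = $980,989.20 / $674,189.20 = 1.4551.
%ΔEBIT = DOL × %ΔSales = 1.4551 × +24.4% = +35.5%.

+35.5%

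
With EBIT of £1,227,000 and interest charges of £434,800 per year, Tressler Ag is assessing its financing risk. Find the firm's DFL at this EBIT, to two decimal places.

Interest = £434,800.00.
Degree of financial leverage = EBIT / (EBIT − interest) = £1,227,000 / £792,200.00 = 1.5489.

1.55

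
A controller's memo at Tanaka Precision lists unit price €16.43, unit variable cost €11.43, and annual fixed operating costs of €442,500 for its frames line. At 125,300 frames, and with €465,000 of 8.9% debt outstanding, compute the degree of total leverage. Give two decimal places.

4.39

At 125,300 units, contribution = 125,300 × €5.00 = €626,500.00.
Subtracting fixed costs: EBIT = €626,500.00 − €442,500 = €184,000.00. Interest = €41,385.00.
DOL = €626,500.00 ÷ €184,000.00 = 3.4049; DFL = €184,000.00 ÷ €142,615.00 = 1.2902.
DCL = DOL × DFL = 3.4049 × 1.2902 = 4.3930.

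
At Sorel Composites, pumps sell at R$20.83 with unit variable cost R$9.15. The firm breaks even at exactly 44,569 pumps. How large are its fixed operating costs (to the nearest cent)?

R$520,565.92

Unit CM = price − variable cost = R$20.83 − R$9.15 = R$11.68.
Since BE = FC / CM, FC = 44,569 × R$11.68 = R$520,565.92.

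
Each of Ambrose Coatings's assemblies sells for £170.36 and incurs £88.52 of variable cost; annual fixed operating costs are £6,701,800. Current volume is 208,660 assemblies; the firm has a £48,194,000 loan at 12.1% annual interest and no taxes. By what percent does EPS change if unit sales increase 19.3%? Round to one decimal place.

At 208,660 units, contribution = 208,660 × £81.84 = £17,076,734.40.
Subtracting fixed costs: EBIT = £17,076,734.40 − £6,701,800 = £10,374,934.40.
After interest of £5,831,474.00, pre-tax earnings = £4,543,460.40.
Degree of combined leverage = contribution ÷ (EBIT − I) = £17,076,734.40 ÷ £4,543,460.40 = 3.7585.
%ΔEPS = DCL × %ΔSales = 3.7585 × +19.3% = +72.5%.

+72.5%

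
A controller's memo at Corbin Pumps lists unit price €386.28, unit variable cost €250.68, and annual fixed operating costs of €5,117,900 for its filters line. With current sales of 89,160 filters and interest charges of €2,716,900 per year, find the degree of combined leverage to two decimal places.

Total contribution margin = 89,160 × €135.60 = €12,090,096.00.
Operating income = contribution − fixed costs = €12,090,096.00 − €5,117,900 = €6,972,196.00. Interest = €2,716,900.00.
DOL = €12,090,096.00 ÷ €6,972,196.00 = 1.7340; DFL = €6,972,196.00 ÷ €4,255,296.00 = 1.6385.
Combined leverage = 1.7340 × 1.6385 = 2.8412.

2.84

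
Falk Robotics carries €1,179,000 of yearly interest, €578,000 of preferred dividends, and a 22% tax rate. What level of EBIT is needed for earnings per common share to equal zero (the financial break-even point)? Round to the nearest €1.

€1,920,026

Grossing the preferred dividend up to pre-tax terms: €578,000 / (1 − 0.22) = €741,025.64.
Financial break-even EBIT = interest + D_p ÷ (1 − t) = €1,179,000 + €741,025.64 = €1,920,025.64.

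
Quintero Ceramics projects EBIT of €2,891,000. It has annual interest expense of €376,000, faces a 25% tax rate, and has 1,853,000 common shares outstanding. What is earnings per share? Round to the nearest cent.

Pre-tax income = €2,891,000 − €376,000.00 = €2,515,000.00.
After tax at 25%: net income = €2,515,000.00 × 0.75 = €1,886,250.00.
Per share: €1,886,250.00 / 1,853,000 shares = €1.02.

€1.02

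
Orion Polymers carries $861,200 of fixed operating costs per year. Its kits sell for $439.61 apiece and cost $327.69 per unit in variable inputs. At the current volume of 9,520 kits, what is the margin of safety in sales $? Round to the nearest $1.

Unit CM = price − variable cost = $439.61 − $327.69 = $111.92. Break-even units = $861,200 ÷ $111.92 = 7,694.78; break-even revenue = 7,694.78 × $439.61 = $3,382,703.11.
Current sales = 9,520 × $439.61 = $4,185,087.20.
Margin of safety = $4,185,087.20 − $3,382,703.11 = $802,384.

$802,384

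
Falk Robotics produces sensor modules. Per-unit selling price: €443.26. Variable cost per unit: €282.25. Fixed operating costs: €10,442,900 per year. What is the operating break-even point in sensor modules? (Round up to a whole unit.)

64,859 sensor modules

Each unit contributes €443.26 − €282.25 = €161.01.
Break-even Q = €10,442,900 / €161.01 = 64,858.70 → 64,859 sensor modules.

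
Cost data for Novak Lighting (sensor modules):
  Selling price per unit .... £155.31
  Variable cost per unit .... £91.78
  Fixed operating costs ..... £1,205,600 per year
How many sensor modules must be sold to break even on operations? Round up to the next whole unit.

18,977 sensor modules

Each unit contributes £155.31 − £91.78 = £63.53.
Break-even Q = £1,205,600 / £63.53 = 18,976.86 → 18,977 sensor modules.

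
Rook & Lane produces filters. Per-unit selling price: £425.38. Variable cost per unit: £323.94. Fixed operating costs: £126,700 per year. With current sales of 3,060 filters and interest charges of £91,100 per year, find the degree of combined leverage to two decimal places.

Contribution at this volume is 3,060 × £101.44 = £310,406.40.
EBIT = £310,406.40 − £126,700 = £183,706.40. Interest = £91,100.00, so EBIT − I = £92,606.40.
Degree of total leverage = total CM / (EBIT − interest) = £310,406.40 / £92,606.40 = 3.3519.

3.35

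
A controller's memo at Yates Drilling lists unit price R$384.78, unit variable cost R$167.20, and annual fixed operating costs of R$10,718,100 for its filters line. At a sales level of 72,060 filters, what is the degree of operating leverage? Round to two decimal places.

3.16

Contribution at this volume is 72,060 × R$217.58 = R$15,678,814.80.
Operating income = contribution − fixed costs = R$15,678,814.80 − R$10,718,100 = R$4,960,714.80.
So DOL = total CM / EBIT = R$15,678,814.80 / R$4,960,714.80 = 3.1606.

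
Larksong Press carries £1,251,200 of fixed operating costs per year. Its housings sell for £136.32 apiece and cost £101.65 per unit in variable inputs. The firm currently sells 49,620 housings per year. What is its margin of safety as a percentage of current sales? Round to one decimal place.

Unit CM = price − variable cost = £136.32 − £101.65 = £34.67. Break-even units = £1,251,200 ÷ £34.67 = 36,088.84; break-even revenue = 36,088.84 × £136.32 = £4,919,630.34.
Actual sales revenue = 49,620 × £136.32 = £6,764,198.40.
Margin of safety = (£6,764,198.40 − £4,919,630.34) ÷ £6,764,198.40 = 27.3%.

27.3%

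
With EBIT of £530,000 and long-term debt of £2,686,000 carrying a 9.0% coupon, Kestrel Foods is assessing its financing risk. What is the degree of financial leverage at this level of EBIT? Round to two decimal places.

Annual interest charges come to £241,740.00.
DFL = EBIT ÷ (EBIT − I) = £530,000 ÷ (£530,000 − £241,740.00) = £530,000 ÷ £288,260.00 = 1.8386.

1.84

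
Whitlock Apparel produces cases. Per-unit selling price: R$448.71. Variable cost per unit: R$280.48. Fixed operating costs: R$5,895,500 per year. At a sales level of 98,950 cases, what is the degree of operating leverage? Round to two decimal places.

At 98,950 units, contribution = 98,950 × R$168.23 = R$16,646,358.50.
EBIT = R$16,646,358.50 − R$5,895,500 = R$10,750,858.50.
So DOL = total CM / EBIT = R$16,646,358.50 / R$10,750,858.50 = 1.5484.

1.55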